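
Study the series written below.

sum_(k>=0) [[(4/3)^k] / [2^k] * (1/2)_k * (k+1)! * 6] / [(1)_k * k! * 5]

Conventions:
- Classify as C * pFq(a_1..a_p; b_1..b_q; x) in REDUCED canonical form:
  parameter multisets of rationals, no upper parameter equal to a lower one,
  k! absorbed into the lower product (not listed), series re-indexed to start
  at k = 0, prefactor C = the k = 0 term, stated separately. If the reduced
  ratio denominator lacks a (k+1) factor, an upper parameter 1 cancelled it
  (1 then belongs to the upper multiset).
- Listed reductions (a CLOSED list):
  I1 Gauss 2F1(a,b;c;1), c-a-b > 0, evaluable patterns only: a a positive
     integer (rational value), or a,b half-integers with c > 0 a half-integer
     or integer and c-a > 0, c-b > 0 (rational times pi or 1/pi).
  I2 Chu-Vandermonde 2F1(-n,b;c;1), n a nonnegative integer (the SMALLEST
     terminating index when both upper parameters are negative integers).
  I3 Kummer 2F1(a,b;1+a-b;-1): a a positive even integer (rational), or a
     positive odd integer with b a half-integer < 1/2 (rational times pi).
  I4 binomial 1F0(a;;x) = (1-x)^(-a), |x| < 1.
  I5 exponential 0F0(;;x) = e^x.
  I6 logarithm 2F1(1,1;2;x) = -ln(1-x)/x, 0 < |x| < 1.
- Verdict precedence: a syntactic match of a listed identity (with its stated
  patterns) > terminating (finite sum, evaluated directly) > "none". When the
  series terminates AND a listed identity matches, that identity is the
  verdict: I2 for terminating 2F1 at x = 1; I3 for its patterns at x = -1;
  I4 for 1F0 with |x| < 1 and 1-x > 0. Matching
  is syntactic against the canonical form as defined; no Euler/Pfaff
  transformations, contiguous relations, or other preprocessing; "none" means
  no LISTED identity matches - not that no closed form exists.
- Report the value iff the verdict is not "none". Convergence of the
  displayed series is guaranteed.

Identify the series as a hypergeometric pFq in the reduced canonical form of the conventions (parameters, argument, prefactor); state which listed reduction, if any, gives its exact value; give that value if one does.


Canonical form: C = 6/5 times 2F1 with upper {1/2, 2}, lower {1}, x = 2/3. Verdict: none. Every listed pattern misses the 2F1 form at 2/3, upper {1/2, 2}.

First insight: t_0 = 6/5 here, and the constant factors (C = 6/5, x = 2/3) combine into one prefactor.
Ratio: r(k) = (2/3) * (k+1/2) (k+2) / [(k+1) (k+1)] - rational in k. x = (2/3); t_0 = 6/5; negate the roots.


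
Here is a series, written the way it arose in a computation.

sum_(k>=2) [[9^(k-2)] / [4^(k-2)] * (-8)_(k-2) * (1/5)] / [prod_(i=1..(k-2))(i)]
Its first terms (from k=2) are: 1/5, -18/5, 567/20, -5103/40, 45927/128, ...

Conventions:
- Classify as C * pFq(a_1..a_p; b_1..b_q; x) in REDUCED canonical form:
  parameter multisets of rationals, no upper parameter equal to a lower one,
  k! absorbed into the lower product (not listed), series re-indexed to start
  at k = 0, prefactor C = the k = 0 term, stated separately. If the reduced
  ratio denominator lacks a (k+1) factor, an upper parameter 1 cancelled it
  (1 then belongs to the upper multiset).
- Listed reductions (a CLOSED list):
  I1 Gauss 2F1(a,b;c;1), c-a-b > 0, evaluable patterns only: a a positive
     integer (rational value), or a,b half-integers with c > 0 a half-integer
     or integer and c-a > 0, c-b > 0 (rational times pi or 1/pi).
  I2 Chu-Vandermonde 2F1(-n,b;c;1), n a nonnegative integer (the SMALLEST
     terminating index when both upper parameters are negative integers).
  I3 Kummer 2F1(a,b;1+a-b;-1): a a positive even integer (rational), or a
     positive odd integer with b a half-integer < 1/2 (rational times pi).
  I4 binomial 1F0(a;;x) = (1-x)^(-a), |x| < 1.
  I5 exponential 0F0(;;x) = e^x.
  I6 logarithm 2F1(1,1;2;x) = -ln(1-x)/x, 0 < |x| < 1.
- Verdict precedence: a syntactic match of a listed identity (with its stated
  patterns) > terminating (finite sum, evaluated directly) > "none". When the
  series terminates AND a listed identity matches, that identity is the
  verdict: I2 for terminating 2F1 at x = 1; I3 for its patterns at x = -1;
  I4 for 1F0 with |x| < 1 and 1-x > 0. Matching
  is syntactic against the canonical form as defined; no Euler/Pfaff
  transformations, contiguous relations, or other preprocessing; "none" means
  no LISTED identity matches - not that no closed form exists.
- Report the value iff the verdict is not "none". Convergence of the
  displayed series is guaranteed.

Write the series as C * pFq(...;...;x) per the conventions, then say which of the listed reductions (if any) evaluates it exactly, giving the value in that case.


This is 1/5 * 1F0(-8; -; 9/4) in reduced canonical form. Verdict: terminating - upper -8 stops the sum at k = 8; the 9 terms are added exactly. Sum: 78125/65536.

Key observation: x = (9/4) and the two geometric factors (prefactor 1/5) combine into one argument.
Ratio: r(k) = (9/4) * (k-8) / [(k+1)] - rational in k, leading ratio (9/4); with t_0 = 1/5, classification follows.


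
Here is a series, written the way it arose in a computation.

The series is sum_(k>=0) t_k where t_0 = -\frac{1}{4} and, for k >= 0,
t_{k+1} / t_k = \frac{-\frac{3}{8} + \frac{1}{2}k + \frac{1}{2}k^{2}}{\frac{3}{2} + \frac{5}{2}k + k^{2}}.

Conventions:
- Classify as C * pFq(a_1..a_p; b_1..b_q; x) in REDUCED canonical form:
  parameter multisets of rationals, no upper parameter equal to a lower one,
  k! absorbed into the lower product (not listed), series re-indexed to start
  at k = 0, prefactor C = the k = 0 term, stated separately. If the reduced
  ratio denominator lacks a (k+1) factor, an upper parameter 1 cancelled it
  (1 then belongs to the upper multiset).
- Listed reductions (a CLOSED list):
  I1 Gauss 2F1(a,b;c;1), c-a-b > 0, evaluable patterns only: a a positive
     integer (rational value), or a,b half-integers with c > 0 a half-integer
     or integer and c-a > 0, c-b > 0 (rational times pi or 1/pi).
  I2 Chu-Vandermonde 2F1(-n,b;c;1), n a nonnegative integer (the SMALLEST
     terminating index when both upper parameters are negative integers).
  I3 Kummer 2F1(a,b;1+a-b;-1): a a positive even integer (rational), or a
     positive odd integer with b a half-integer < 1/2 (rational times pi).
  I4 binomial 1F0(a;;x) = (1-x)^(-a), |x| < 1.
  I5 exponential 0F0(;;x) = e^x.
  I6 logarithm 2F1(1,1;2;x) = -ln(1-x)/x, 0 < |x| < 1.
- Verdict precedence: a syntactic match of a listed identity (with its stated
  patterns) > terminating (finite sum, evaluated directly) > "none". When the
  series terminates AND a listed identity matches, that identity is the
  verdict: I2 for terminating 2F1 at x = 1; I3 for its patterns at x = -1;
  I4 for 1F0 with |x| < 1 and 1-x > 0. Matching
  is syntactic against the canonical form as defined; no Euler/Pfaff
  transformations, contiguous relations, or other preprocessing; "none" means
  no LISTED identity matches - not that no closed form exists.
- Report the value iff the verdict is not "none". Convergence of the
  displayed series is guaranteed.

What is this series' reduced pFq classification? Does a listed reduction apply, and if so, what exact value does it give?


The series (x = \frac{1}{2}) is 1F0: upper {-\frac{1}{2}}, lower {-}, prefactor -\frac{1}{4}. Verdict: the binomial series (I4) applies (the 1F0 binomial series: exponent 1/2, x = \frac{1}{2}). Hence: \left(-\frac{1}{4}\right) \cdot \left(\frac{1}{2}\right)^{\frac{1}{2}}.

The tell: x = \frac{1}{2} and roots of the ratio polynomials (C = -1/4, x = 1/2) are the negated parameters.
Ratio: r(k) = \frac{1}{2} * (k-\frac{1}{2}) / [(k+1)] - rational in k. x = \frac{1}{2}; t_0 = -\frac{1}{4}; negate the roots.


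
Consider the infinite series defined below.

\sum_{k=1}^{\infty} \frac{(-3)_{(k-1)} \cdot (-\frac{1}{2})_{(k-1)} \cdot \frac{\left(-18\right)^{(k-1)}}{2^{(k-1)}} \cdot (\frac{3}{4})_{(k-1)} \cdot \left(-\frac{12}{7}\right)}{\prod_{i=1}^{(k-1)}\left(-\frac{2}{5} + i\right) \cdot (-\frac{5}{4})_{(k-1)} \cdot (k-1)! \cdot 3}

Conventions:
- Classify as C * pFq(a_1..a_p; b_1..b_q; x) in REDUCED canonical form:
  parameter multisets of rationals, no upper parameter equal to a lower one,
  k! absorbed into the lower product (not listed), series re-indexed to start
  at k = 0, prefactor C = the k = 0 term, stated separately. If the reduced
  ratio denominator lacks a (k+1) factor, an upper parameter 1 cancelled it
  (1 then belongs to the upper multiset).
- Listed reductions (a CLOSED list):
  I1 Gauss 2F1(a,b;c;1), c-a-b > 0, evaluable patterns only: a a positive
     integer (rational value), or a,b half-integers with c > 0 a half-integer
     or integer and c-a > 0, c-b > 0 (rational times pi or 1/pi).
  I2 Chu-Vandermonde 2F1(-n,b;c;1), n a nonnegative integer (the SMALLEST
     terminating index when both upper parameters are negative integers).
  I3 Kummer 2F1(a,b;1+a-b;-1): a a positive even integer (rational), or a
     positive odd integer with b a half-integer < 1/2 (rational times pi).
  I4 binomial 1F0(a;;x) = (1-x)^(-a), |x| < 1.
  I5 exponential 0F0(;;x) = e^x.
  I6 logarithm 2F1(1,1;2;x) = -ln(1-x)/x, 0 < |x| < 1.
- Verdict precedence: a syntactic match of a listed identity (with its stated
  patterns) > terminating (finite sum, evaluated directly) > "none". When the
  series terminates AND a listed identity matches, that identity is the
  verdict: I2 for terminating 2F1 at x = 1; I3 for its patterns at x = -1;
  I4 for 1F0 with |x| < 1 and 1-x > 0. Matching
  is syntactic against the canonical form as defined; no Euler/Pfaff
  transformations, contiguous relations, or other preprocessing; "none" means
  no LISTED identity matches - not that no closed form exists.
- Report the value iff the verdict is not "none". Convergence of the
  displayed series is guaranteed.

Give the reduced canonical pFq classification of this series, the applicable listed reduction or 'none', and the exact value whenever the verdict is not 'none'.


Key observation: from the first term -\frac{4}{7}: the constant factors (prefactor -4/7) combine into one prefactor.
Term ratio: r(k) = -9 * (k-3) (k-\frac{1}{2}) (k+\frac{3}{4}) / [(k-\frac{5}{4}) (k+\frac{3}{5}) (k+1)] - rational in k, leading ratio -9; with t_0 = -\frac{4}{7}, classification follows.

Classification (C = -\frac{4}{7}): 3F2 with upper {-3, -\frac{1}{2}, \frac{3}{4}}, lower {-\frac{5}{4}, \frac{3}{5}}, argument x = -9. Verdict: terminating. With -3 upstairs the series is a 4-term polynomial sum; evaluated term by term. Hence: \frac{1612391}{1456}.


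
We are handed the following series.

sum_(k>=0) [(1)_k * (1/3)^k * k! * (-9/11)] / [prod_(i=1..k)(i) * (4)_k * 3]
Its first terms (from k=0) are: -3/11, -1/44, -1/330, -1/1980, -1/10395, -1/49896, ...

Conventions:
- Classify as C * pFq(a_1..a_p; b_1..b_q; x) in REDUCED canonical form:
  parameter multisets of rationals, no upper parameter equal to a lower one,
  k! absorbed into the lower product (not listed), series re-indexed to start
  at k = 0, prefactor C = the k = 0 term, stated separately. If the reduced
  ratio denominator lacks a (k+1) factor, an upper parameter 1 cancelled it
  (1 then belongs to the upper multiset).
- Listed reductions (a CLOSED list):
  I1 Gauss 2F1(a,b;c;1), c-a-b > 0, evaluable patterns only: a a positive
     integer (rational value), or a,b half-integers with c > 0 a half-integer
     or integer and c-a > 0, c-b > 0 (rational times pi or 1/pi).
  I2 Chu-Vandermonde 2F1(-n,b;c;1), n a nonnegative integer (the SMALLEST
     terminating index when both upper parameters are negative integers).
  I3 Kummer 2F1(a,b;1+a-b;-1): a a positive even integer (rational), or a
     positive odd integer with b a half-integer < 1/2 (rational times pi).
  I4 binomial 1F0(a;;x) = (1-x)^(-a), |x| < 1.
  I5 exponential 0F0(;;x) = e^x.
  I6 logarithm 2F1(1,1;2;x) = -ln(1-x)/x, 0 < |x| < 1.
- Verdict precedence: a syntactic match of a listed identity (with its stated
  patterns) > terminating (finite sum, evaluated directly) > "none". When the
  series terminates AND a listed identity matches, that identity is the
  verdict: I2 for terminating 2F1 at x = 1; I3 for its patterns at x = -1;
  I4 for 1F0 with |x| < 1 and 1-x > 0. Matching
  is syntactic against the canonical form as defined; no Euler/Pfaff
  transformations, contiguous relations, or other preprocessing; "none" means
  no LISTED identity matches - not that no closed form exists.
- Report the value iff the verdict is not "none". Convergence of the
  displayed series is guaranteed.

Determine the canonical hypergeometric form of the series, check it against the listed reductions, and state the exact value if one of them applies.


Classification (C = -3/11): 2F1 with upper {1, 1}, lower {4}, argument x = 1/3. Verdict: none. Every listed pattern misses the 2F1 form at 1/3, upper {1, 1}.

First insight: from the first term -3/11: the constant factors (C = -3/11, x = 1/3) combine into one prefactor.
Adjacent-term ratio: r(k) = (1/3) * (k+1) (k+1) / [(k+4) (k+1)] - rational; roots negated = parameters, x = (1/3), C = -3/11.


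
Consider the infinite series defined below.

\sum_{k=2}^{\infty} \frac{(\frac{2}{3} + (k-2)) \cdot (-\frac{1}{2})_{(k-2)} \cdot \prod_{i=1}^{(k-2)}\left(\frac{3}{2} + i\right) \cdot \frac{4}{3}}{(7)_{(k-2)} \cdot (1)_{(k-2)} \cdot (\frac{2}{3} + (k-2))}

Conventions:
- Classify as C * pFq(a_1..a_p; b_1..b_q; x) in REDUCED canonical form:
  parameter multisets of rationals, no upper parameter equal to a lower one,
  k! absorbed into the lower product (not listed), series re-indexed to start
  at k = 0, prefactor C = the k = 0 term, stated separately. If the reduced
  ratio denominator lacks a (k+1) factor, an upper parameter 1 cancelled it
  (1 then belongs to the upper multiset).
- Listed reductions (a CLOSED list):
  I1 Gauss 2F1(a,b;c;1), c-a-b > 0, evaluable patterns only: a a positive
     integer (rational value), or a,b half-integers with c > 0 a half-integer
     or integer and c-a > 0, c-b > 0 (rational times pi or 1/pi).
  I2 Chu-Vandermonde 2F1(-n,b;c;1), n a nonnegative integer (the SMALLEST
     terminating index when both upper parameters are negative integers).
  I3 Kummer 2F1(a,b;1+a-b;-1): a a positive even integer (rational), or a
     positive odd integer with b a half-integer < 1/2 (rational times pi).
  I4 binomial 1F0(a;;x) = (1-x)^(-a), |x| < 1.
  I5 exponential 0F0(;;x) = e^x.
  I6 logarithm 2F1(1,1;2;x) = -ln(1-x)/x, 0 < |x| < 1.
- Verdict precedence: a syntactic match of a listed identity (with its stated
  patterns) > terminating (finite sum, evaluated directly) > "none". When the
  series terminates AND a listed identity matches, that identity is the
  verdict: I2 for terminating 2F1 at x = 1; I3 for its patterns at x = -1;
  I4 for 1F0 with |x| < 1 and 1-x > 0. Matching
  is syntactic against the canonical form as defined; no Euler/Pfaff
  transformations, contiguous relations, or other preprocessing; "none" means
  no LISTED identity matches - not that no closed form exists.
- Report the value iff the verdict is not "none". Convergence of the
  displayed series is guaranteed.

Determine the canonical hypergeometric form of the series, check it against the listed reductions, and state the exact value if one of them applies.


The tell: with t_0 = \frac{4}{3}, k + 2/3 divides numerator and denominator alike; C = 4/3, x = 1 after cancelling.
Term ratio: r(k) = 1 * (k-\frac{1}{2}) (k+\frac{5}{2}) / [(k+7) (k+1)] - rational in k. x = 1; t_0 = \frac{4}{3}; negate the roots.

x = 1 here; the reduced form reads 2F1, upper {-\frac{1}{2}, \frac{5}{2}}, lower {7}, C = \frac{4}{3}. Verdict (x = 1): Gauss's theorem I1 (half-integer case) applies (x = 1; upper {-\frac{1}{2}, \frac{5}{2}} half-integers, c = 7 in the evaluable pattern). Sum: \frac{1048576}{315315} / \pi.


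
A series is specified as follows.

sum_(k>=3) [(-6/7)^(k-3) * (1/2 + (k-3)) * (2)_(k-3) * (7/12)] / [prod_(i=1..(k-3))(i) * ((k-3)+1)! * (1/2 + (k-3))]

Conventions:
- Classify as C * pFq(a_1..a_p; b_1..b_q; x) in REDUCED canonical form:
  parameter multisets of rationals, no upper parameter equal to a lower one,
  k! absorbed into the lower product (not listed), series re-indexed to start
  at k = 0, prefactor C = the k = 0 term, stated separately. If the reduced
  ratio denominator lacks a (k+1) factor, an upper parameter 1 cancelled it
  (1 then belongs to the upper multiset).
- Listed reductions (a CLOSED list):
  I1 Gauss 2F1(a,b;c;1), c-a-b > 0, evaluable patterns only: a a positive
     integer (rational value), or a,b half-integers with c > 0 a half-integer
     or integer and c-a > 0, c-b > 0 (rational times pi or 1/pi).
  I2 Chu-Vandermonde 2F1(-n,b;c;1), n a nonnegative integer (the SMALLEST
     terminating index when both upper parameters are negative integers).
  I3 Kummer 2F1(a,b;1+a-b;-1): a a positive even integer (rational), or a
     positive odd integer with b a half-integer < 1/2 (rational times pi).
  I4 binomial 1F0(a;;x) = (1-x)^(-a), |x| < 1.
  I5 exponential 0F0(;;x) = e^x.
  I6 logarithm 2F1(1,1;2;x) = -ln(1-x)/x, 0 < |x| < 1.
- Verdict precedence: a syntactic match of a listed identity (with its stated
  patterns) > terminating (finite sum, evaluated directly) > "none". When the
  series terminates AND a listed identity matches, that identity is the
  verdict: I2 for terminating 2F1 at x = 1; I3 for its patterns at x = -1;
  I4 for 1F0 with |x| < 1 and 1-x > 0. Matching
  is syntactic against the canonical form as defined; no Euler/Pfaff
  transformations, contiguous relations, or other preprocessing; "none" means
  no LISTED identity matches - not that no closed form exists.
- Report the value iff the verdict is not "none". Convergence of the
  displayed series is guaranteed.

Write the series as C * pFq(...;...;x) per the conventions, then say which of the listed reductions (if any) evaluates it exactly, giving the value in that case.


The series (x = -6/7) is 0F0: upper {-}, lower {-}, prefactor 7/12. Verdict: the exponential series (I5) applies (the 0F0 exponential series at x = -6/7). Exact value: (7/12) * e^(-6/7).

The tell: t_0 = 7/12 here, and the product of the first k integers (prefactor 7/12) is k!.
Adjacent-term ratio: r(k) = (-6/7) * 1 / [(k+1)] ; factor over Q: parameters, x = (-6/7), and C = 7/12.


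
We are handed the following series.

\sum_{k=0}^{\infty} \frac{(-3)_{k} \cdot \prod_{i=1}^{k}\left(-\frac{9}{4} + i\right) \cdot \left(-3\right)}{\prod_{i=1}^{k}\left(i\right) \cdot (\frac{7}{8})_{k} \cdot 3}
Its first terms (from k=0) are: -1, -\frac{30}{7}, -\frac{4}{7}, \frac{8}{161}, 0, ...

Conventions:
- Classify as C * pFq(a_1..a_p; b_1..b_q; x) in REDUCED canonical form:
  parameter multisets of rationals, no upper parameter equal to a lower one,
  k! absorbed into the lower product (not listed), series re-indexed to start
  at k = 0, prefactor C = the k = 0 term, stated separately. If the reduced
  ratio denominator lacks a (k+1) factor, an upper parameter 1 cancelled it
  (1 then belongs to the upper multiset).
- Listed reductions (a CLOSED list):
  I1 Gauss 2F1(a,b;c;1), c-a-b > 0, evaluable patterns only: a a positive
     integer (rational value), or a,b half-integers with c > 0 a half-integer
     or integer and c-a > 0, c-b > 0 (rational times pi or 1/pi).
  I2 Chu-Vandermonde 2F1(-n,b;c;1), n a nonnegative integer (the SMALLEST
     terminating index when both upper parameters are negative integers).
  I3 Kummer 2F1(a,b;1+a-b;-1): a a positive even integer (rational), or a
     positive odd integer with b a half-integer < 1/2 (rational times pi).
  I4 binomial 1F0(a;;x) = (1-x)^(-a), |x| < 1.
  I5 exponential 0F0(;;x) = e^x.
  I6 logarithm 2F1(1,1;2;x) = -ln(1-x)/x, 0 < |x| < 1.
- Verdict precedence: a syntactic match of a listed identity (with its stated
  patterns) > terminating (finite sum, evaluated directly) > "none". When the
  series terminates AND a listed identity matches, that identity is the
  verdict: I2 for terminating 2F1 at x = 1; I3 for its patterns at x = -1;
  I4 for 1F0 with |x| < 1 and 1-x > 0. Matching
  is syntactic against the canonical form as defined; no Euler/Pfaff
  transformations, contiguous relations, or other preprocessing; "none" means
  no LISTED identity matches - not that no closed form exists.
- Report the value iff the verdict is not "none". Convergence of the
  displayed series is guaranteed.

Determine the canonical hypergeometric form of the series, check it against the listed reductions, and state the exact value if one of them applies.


Canonical form: C = -1 times 2F1 with upper {-3, -\frac{5}{4}}, lower {\frac{7}{8}}, x = 1. Verdict: this is Chu-Vandermonde (I2) (terminating 2F1 at x = 1 with n = 3, b = -5/4, c = \frac{7}{8}). Sum: -\frac{935}{161}.

The tell: from the first term -1: the running product (prefactor -1) telescopes to a rising factorial.
Adjacent-term ratio: r(k) = 1 * (k-3) (k-\frac{5}{4}) / [(k+\frac{7}{8}) (k+1)] - rational in k, leading ratio 1; with t_0 = -1, classification follows.


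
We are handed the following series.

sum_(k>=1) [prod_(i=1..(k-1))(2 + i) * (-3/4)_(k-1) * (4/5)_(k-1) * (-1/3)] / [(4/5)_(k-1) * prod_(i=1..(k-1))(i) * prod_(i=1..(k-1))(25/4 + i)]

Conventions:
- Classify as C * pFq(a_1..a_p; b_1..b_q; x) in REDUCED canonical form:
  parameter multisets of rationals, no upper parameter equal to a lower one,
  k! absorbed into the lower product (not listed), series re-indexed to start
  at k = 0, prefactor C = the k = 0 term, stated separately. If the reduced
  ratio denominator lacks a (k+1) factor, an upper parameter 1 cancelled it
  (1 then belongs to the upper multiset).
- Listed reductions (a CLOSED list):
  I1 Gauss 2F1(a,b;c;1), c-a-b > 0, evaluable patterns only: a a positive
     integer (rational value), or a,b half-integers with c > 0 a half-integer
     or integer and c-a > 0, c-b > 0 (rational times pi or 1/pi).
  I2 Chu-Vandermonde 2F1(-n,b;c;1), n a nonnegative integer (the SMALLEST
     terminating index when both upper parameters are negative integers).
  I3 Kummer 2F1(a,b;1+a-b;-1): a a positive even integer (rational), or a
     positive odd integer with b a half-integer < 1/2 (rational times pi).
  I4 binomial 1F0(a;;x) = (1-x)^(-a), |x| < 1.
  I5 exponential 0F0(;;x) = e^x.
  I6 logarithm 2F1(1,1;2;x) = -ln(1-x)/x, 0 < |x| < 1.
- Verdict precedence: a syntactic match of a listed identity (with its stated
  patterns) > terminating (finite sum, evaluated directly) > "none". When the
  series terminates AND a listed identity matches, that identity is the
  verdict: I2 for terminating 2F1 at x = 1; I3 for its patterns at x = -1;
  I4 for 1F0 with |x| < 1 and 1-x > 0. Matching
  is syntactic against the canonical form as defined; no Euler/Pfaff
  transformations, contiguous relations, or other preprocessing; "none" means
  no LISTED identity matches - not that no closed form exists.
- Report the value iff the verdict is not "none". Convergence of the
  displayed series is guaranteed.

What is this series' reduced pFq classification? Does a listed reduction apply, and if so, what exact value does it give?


Canonical form: C = -1/3 times 2F1 with upper {-3/4, 3}, lower {29/4}, x = 1. Verdict: Gauss (I1, integer-parameter pattern) matches (x = 1: the Gamma ratio telescopes since c-a-b = 5 > 0 and a = 3 in Z>0). Exact value: -85/384.

The tell: t_0 being -1/3, the product of the first k integers (C = -1/3, x = 1) is k!.
Consecutive-term ratio: r(k) = 1 * (k-3/4) (k+3) / [(k+29/4) (k+1)] - rational in k, leading ratio 1; with t_0 = -1/3, classification follows.


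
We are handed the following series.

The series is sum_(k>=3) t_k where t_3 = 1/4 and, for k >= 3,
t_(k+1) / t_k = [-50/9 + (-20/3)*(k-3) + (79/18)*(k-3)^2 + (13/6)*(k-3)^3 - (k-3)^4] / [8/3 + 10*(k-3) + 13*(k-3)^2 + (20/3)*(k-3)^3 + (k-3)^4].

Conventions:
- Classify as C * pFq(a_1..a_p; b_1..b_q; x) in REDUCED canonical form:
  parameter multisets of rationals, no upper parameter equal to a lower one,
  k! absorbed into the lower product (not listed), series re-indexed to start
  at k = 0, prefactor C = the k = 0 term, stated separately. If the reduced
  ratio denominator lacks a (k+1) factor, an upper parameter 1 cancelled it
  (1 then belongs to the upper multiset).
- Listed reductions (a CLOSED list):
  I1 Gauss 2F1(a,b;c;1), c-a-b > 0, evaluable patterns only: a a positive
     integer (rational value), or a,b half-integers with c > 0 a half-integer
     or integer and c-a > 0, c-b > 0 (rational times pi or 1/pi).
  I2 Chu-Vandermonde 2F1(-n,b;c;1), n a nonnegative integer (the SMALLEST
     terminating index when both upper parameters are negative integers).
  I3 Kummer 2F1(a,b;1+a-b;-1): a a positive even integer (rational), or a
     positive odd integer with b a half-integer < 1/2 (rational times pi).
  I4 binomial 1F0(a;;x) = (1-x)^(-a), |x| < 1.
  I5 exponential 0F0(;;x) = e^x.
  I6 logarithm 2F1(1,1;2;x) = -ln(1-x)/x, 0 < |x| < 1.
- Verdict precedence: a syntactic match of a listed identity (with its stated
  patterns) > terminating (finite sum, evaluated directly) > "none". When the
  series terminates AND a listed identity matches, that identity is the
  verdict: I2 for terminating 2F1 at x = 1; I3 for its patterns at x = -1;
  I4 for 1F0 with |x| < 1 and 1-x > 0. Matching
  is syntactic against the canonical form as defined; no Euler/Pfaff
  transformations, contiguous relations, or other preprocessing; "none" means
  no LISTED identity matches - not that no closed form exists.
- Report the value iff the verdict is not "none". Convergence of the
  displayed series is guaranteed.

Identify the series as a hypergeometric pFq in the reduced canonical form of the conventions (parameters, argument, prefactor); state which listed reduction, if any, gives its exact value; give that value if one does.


The series (x = -1) is 3F2: upper {-5/2, -2, 5/3}, lower {1, 4}, prefactor 1/4. Verdict: terminating - the sum ends at index 2 because -2 is a negative integer; exact evaluation follows. Value: -1/6.

Structural cue: from the first term 1/4: the expanded ratio factors over Q; C = 1/4, x = -1, roots give parameters.
Step ratio: r(k) = (-1) * (k-5/2) (k-2) (k+5/3) / [(k+1) (k+4) (k+1)] - rational in k. x = (-1); t_0 = 1/4; negate the roots.


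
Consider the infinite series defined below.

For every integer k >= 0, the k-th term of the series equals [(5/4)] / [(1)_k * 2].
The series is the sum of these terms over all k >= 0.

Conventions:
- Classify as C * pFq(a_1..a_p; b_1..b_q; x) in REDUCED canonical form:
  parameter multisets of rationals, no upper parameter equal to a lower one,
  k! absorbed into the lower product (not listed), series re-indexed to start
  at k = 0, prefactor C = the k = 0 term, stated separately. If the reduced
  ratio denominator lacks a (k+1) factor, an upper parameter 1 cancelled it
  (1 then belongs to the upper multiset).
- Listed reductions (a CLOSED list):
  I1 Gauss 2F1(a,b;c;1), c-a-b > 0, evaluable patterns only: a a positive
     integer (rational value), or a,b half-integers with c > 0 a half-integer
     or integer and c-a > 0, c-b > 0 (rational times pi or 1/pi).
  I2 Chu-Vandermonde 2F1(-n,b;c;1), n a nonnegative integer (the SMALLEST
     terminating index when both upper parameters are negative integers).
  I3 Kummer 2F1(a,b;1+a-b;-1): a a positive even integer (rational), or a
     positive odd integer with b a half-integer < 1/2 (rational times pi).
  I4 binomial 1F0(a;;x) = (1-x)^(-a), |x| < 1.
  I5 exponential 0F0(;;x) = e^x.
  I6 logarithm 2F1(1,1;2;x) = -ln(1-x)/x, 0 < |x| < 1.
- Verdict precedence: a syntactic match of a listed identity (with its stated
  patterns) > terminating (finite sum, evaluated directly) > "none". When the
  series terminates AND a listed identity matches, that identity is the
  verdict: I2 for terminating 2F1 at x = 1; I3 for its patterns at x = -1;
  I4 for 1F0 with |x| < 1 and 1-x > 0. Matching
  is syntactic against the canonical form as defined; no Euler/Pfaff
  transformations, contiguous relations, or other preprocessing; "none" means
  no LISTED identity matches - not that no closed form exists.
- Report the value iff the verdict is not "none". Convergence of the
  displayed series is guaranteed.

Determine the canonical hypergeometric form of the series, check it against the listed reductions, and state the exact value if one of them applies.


With C = 5/8: the canonical form is 0F0(-; -; 1). Verdict: this is the exponential series (I5) (the 0F0 exponential series at x = 1). Sum: (5/8) * e^(1).

Structural cue: with t_0 = 5/8, (1)_k (C = 5/8) is k! itself.
Step ratio: r(k) = 1 * 1 / [(k+1)] - poly over poly, x = 1 from leading terms; C = 5/8 at k = 0.


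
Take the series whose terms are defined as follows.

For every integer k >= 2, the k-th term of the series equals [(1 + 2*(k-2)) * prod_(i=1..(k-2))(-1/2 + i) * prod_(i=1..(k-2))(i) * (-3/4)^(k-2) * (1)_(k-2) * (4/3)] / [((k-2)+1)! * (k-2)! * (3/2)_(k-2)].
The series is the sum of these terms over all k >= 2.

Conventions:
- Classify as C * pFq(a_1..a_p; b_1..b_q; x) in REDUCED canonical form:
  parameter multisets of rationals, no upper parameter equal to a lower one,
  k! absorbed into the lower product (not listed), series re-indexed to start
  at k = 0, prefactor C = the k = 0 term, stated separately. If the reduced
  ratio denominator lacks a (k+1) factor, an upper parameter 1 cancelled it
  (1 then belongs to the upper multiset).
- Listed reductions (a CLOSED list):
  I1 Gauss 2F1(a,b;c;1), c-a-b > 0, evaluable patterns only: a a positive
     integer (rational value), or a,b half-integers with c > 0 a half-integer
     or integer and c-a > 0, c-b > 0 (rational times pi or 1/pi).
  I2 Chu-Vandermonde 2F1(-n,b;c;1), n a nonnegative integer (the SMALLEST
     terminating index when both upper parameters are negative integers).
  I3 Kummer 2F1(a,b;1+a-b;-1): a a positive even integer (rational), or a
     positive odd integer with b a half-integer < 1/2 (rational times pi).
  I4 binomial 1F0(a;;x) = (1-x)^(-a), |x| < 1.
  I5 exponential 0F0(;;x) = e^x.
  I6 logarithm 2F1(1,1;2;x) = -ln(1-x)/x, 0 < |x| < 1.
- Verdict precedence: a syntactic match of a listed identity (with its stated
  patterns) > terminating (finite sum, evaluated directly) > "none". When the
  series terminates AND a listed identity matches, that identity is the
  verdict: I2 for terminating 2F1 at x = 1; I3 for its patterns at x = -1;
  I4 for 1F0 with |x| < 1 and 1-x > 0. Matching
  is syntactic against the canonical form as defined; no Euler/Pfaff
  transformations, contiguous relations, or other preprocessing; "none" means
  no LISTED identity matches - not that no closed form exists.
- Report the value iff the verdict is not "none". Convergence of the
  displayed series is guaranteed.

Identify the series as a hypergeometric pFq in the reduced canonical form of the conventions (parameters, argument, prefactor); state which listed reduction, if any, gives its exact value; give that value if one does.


x = -3/4 here; the reduced form reads 2F1, upper {1, 1}, lower {2}, C = 4/3. Verdict: the I6 logarithm reduction matches (the logarithm: parameters (1,1;2), x = -3/4). Hence: (16/9) * ln(7/4).

Key observation: from the first term 4/3: the parameter 3/2 appears in both the upper and lower lists and cancels.
Adjacent-term ratio: r(k) = (-3/4) * (k+1) (k+1) / [(k+2) (k+1)] ; factor over Q: parameters, x = (-3/4), and C = 4/3.


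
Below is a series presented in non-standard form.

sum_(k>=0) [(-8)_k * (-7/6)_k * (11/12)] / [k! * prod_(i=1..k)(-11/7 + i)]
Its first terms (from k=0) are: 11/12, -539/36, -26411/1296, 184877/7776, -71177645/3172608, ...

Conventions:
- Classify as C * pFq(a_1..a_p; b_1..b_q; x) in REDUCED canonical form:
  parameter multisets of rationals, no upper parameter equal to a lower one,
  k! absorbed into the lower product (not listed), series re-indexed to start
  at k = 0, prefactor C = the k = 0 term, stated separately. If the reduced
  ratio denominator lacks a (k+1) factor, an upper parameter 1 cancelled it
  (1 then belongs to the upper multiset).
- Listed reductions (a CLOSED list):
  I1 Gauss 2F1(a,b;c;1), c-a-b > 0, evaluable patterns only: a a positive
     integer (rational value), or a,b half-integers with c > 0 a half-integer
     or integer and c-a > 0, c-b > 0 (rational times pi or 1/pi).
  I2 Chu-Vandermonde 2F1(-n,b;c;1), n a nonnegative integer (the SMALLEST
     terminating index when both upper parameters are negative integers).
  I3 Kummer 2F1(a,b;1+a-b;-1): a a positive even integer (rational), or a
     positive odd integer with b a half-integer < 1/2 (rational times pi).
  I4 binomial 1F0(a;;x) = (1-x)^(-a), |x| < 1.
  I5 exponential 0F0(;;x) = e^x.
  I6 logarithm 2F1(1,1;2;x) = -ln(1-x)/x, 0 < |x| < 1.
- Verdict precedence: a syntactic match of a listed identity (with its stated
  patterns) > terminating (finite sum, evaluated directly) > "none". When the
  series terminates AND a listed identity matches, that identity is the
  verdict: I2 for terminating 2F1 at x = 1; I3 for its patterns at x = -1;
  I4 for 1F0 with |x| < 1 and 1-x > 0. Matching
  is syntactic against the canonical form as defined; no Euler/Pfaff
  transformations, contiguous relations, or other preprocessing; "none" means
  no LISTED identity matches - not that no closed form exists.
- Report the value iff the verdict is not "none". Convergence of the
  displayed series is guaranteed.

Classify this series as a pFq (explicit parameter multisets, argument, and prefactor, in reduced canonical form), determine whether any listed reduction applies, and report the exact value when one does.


The series (x = 1) is 2F1: upper {-8, -7/6}, lower {-4/7}, prefactor 11/12. Verdict: Vandermonde's identity (I2) fires (terminating 2F1 at x = 1 with n = 8, b = -7/6, c = -4/7). Sum: -48614582062643795/2092427666915328.

Key observation: t_0 = 11/12 here, and the lower running product (C = 11/12, x = 1) is a rising factorial.
Term ratio: r(k) = 1 * (k-8) (k-7/6) / [(k-4/7) (k+1)] ; factor over Q: parameters, x = 1, and C = 11/12.


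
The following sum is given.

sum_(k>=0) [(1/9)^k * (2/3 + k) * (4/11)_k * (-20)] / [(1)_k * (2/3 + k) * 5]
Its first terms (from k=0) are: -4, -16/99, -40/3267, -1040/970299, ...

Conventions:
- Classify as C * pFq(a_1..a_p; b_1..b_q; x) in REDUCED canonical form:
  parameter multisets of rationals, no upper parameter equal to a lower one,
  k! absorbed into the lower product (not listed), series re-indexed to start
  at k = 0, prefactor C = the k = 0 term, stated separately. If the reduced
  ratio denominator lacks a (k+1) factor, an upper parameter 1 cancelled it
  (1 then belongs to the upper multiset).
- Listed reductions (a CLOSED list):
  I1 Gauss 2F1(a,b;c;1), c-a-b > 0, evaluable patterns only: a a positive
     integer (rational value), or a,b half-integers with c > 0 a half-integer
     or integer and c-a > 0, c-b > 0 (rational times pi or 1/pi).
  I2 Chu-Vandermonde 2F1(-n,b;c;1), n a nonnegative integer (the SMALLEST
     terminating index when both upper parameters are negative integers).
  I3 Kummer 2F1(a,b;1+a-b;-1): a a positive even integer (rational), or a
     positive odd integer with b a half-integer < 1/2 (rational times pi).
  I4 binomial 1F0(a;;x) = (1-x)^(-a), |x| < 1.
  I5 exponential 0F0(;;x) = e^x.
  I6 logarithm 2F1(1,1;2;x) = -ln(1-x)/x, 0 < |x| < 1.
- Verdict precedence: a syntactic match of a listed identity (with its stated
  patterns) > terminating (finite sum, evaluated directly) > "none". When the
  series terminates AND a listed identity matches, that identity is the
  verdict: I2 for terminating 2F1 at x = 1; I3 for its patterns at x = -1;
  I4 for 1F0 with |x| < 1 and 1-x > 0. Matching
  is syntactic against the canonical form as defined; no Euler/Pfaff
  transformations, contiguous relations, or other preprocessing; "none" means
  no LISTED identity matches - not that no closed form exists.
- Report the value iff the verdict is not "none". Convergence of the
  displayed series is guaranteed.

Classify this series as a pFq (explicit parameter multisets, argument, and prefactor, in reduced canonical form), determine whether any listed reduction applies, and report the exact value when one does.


At argument 1/9: a 1F0 with upper {4/11}, lower {-}, scaled by C = -4. Verdict at x = 1/9: the binomial series (I4) matches (the 1F0 binomial series: exponent -4/11, x = 1/9). Hence: (-4) * (8/9)^(-4/11).

Structural cue: from the first term -4: the factor k + 2/3 cancels (top and bottom), leaving C = -4.
Term ratio: r(k) = (1/9) * (k+4/11) / [(k+1)] ; factor over Q: parameters, x = (1/9), and C = -4.


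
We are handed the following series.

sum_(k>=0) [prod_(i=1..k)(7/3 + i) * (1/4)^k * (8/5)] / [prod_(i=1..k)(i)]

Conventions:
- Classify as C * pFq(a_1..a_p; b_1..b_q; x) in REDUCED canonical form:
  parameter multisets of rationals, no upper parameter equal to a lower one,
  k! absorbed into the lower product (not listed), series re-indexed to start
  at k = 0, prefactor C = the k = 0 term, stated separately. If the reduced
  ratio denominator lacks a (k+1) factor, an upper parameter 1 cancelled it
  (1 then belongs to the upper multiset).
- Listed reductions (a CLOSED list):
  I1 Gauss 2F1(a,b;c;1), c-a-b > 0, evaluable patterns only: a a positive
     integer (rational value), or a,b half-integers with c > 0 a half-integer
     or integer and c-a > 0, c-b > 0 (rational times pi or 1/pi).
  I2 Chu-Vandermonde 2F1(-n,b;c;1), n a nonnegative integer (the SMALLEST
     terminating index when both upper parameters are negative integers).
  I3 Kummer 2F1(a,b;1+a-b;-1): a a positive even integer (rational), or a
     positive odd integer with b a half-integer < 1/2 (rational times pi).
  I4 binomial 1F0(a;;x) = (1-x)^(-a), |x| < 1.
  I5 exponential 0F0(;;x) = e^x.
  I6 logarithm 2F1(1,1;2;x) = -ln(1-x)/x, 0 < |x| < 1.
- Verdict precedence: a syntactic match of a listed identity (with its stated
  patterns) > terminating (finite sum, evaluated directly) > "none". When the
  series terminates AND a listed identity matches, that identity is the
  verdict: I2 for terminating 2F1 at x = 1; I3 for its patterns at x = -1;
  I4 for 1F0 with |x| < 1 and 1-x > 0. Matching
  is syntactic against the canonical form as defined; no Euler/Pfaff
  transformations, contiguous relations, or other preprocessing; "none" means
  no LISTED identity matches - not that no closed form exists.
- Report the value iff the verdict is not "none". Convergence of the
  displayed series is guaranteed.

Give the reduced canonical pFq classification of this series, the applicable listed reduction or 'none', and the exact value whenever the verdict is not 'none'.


The tell: t_0 = 8/5 here, and the product of the first k integers (C = 8/5) is k!.
Term ratio: r(k) = (1/4) * (k+10/3) / [(k+1)] - poly over poly, x = (1/4) from leading terms; C = 8/5 at k = 0.

Classification (C = 8/5): 1F0 with upper {10/3}, lower {-}, argument x = 1/4. Verdict: this is the binomial series (I4) (the 1F0 binomial series: exponent -10/3, x = 1/4). Value: (8/5) * (3/4)^(-10/3).


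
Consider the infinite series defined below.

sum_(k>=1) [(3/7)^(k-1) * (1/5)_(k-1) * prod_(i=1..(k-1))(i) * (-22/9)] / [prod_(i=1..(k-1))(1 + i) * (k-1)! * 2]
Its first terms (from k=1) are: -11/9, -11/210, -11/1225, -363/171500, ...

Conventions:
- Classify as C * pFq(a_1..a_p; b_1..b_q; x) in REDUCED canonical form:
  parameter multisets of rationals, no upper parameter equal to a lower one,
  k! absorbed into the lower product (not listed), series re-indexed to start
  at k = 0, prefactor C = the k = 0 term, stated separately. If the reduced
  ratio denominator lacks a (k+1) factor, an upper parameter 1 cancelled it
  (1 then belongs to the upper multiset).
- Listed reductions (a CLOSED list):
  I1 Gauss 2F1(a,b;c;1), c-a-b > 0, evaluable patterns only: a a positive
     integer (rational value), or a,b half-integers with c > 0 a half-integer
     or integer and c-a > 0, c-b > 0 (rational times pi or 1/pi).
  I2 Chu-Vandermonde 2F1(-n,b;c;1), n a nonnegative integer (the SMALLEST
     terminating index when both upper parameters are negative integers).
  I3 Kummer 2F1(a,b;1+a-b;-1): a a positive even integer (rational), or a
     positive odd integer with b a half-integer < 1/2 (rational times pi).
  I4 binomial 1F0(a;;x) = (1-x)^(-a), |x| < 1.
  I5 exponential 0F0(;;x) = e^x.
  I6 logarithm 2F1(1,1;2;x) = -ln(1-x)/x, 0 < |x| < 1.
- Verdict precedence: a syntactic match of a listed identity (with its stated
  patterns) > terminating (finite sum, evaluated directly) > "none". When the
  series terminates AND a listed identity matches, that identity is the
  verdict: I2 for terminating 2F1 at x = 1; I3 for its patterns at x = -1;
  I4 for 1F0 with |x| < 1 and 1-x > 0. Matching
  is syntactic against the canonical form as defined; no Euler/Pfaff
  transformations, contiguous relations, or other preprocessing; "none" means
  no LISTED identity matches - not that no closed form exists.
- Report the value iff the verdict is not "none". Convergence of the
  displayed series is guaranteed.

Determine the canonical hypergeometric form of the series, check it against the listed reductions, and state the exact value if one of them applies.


The series (x = 3/7) is 2F1: upper {1/5, 1}, lower {2}, prefactor -11/9. Verdict: none - at argument 3/7 the multisets {1/5, 1} ; {2} match no listed identity.

The tell: with t_0 = -11/9, the running product (C = -11/9, x = 3/7) telescopes to a rising factorial.
Adjacent-term ratio: r(k) = (3/7) * (k+1/5) (k+1) / [(k+2) (k+1)] - poly over poly, x = (3/7) from leading terms; C = -11/9 at k = 0.
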